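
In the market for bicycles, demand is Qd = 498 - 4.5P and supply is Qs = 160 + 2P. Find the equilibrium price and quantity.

Set Qd = Qs: 498 - 4.5P = 160 + 2P.
338 = 6.5P, so P* = 52.
Q* = 498 − 4.5(52) = 264.

P* = 52, Q* = 264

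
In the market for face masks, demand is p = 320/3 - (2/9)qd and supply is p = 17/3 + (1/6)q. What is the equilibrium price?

Set the two price expressions equal: 320/3 - (2/9)q = 17/3 + (1/6)q.
101 = (7/18)q, so q* = 1818/7.
p* = 320/3 − (2/9)(1818/7) = 1028/21.

p* = 1028/21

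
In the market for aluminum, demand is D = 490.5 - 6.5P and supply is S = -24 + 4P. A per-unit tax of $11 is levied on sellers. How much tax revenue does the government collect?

Tax revenue = 33440/21

Pre-tax equilibrium: P* = 49, Q* = 172.
Tax on sellers shifts supply to S = -24 + 4(P − 11) = -68 + 4P.
490.5 - 6.5P = -68 + 4P gives buyer price Pb = 1117/21; sellers receive Ps = 1117/21 − 11 = 886/21.
New quantity: Q = 490.5 − 6.5(1117/21) = 3040/21.
Revenue = 11 × 3040/21 = 33440/21.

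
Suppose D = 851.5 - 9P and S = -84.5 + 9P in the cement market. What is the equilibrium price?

P* = 52

Set D = S: 851.5 - 9P = -84.5 + 9P.
936 = 18P, so P* = 52.
Q* = 851.5 − 9(52) = 383.5.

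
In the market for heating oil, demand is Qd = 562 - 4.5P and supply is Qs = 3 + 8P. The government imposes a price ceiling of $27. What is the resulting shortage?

Shortage = 221.5

Equilibrium price would be P* = 44.72, so the ceiling at 27 binds.
At P = 27: Qd = 562 − 4.5(27) = 440.5, Qs = 3 + 8(27) = 219.
Shortage = 440.5 − 219 = 221.5.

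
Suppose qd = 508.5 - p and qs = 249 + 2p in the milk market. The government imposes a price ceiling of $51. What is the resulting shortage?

Shortage = 106.5

Equilibrium price would be p* = 86.5, so the ceiling at 51 binds.
At p = 51: qd = 508.5 − 1(51) = 457.5, qs = 249 + 2(51) = 351.
Shortage = 457.5 − 351 = 106.5.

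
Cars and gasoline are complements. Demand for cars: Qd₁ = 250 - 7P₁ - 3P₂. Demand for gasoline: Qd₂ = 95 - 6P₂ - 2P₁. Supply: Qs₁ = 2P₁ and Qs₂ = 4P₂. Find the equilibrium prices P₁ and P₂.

P₁ = 2215/84, P₂ = 355/84

Market 1: 250 - 7P₁ - 3P₂ = 2P₁ → 9P₁ + 3P₂ = 250.
Market 2: 10P₂ + 2P₁ = 95.
Eliminating P₂: 10×(1) − 3×(2) gives 84P₁ = 2215, so P₁ = 2215/84.
Back-substitute into (2): P₂ = (95 − 2×2215/84) / 10 = 355/84.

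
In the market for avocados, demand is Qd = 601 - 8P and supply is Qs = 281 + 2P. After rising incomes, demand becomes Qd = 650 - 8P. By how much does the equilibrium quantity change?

ΔQ = 9.8

Original equilibrium: P* = 32, Q* = 345.
New equilibrium: 650 - 8P = 281 + 2P, so 369 = 10P and P' = 36.9; Q' = 650 − 8(36.9) = 354.8.
Change in quantity: 354.8 − 345 = 9.8.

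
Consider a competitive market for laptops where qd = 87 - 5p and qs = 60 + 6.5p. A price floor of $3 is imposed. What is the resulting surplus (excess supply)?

Surplus = 7.5

Equilibrium price would be p* = 54/23, so the floor at 3 binds.
At p = 3: qd = 72, qs = 79.5.
Surplus = 79.5 − 72 = 7.5.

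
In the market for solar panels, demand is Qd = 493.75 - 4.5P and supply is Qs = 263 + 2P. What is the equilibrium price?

P* = 35.5

Set Qd = Qs: 493.75 - 4.5P = 263 + 2P.
230.75 = 6.5P, so P* = 35.5.
Q* = 493.75 − 4.5(35.5) = 334.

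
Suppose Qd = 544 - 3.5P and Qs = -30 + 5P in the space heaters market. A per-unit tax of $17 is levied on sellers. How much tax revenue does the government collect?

Pre-tax equilibrium: P* = 1148/17, Q* = 5230/17.
Tax on sellers shifts supply to Qs = -30 + 5(P − 17) = -115 + 5P.
544 - 3.5P = -115 + 5P gives buyer price Pb = 1318/17; sellers receive Ps = 1318/17 − 17 = 1029/17.
New quantity: Q = 544 − 3.5(1318/17) = 4635/17.
Revenue = 17 × 4635/17 = 4635.

Tax revenue = 4635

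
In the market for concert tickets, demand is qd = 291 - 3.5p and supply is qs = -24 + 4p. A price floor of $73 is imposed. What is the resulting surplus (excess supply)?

Equilibrium price would be p* = 42, so the floor at 73 binds.
At p = 73: qd = 35.5, qs = 268.
Surplus = 268 − 35.5 = 232.5.

Surplus = 232.5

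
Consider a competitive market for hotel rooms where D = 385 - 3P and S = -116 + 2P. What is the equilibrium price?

Set D = S: 385 - 3P = -116 + 2P.
501 = 5P, so P* = 100.2.
Q* = 385 − 3(100.2) = 84.4.

P* = 100.2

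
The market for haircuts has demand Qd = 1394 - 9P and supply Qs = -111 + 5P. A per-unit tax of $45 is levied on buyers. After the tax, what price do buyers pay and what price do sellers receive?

Pre-tax equilibrium: P* = 107.5, Q* = 426.5.
Tax on buyers shifts demand to Qd = 1394 − 9(P + 45) = 989 - 9P.
989 - 9P = -111 + 5P gives seller price Ps = 550/7; buyers pay Pb = 550/7 + 45 = 865/7.
New quantity: Q = 1394 − 9(865/7) = 1973/7.

Buyers pay 865/7, sellers receive 550/7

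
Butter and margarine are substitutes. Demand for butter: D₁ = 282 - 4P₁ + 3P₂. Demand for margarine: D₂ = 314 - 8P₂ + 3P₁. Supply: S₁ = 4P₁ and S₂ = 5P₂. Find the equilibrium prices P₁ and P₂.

P₁ = 4608/95, P₂ = 3358/95

Market 1: 282 - 4P₁ + 3P₂ = 4P₁ → 8P₁ - 3P₂ = 282.
Market 2: 13P₂ - 3P₁ = 314.
Eliminating P₂: 13×(1) + 3×(2) gives 95P₁ = 4608, so P₁ = 4608/95.
Back-substitute into (2): P₂ = (314 + 3×4608/95) / 13 = 3358/95.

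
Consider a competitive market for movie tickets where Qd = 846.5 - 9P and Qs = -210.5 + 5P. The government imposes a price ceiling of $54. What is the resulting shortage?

Shortage = 301

Equilibrium price would be P* = 75.5, so the ceiling at 54 binds.
At P = 54: Qd = 846.5 − 9(54) = 360.5, Qs = -210.5 + 5(54) = 59.5.
Shortage = 360.5 − 59.5 = 301.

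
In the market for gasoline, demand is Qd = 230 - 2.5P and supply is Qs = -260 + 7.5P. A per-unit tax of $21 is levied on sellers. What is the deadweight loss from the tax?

Pre-tax equilibrium: P* = 49, Q* = 107.5.
Tax on sellers shifts supply to Qs = -260 + 7.5(P − 21) = -417.5 + 7.5P.
230 - 2.5P = -417.5 + 7.5P gives buyer price Pb = 64.75; sellers receive Ps = 64.75 − 21 = 43.75.
New quantity: Q = 230 − 2.5(64.75) = 68.125.
DWL = ½ × 21 × (107.5 − 68.125) = 413.4375.

Deadweight loss = 413.4375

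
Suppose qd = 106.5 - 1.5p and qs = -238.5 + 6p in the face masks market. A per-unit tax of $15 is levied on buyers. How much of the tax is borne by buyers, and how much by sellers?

Buyers bear $12, sellers bear $3

Pre-tax equilibrium: p* = 46, q* = 37.5.
Tax on buyers shifts demand to qd = 106.5 − 1.5(p + 15) = 84 - 1.5p.
84 - 1.5p = -238.5 + 6p gives seller price ps = 43; buyers pay pb = 43 + 15 = 58.
New quantity: q = 106.5 − 1.5(58) = 19.5.
Buyer burden = 58 − 46 = 12; seller burden = 46 − 43 = 3.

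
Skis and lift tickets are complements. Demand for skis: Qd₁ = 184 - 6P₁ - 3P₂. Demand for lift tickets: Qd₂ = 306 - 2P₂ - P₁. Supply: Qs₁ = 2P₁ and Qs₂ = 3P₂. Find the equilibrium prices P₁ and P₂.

P₁ = 2/37, P₂ = 2264/37

Market 1: 184 - 6P₁ - 3P₂ = 2P₁ → 8P₁ + 3P₂ = 184.
Market 2: 5P₂ + P₁ = 306.
Eliminating P₂: 5×(1) − 3×(2) gives 37P₁ = 2, so P₁ = 2/37.
Back-substitute into (2): P₂ = (306 − 1×2/37) / 5 = 2264/37.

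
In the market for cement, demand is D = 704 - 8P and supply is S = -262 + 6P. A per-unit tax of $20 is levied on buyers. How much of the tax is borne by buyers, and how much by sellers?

Pre-tax equilibrium: P* = 69, Q* = 152.
Tax on buyers shifts demand to D = 704 − 8(P + 20) = 544 - 8P.
544 - 8P = -262 + 6P gives seller price Ps = 403/7; buyers pay Pb = 403/7 + 20 = 543/7.
New quantity: Q = 704 − 8(543/7) = 584/7.
Buyer burden = 543/7 − 69 = 60/7; seller burden = 69 − 403/7 = 80/7.

Buyers bear 60/7, sellers bear 80/7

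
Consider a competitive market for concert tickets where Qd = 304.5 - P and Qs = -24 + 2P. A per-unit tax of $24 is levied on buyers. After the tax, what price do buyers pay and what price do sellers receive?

Buyers pay $125.5, sellers receive $101.5

Pre-tax equilibrium: P* = 109.5, Q* = 195.
Tax on buyers shifts demand to Qd = 304.5 − 1(P + 24) = 280.5 - P.
280.5 - P = -24 + 2P gives seller price Ps = 101.5; buyers pay Pb = 101.5 + 24 = 125.5.
New quantity: Q = 304.5 − 1(125.5) = 179.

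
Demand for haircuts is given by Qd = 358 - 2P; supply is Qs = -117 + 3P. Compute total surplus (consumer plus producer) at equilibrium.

Equilibrium: 358 - 2P = -117 + 3P gives P* = 95, Q* = 168.
Demand choke price: P = 179; supply starts at P = 39.
CS = ½(179 − 95)(168) = 7056; PS = ½(95 − 39)(168) = 4704.

Total surplus = 11760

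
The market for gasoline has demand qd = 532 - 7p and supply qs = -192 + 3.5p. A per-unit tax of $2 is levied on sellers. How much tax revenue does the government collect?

Tax revenue = 268/3

Pre-tax equilibrium: p* = 1448/21, q* = 148/3.
Tax on sellers shifts supply to qs = -192 + 3.5(p − 2) = -199 + 3.5p.
532 - 7p = -199 + 3.5p gives buyer price pb = 1462/21; sellers receive ps = 1462/21 − 2 = 1420/21.
New quantity: q = 532 − 7(1462/21) = 134/3.
Revenue = 2 × 134/3 = 268/3.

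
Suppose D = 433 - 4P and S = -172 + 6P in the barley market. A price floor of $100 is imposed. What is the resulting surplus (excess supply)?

Equilibrium price would be P* = 60.5, so the floor at 100 binds.
At P = 100: D = 33, S = 428.
Surplus = 428 − 33 = 395.

Surplus = 395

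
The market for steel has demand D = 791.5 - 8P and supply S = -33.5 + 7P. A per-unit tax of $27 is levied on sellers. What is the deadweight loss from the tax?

Deadweight loss = 1360.8

Pre-tax equilibrium: P* = 55, Q* = 351.5.
Tax on sellers shifts supply to S = -33.5 + 7(P − 27) = -222.5 + 7P.
791.5 - 8P = -222.5 + 7P gives buyer price Pb = 67.6; sellers receive Ps = 67.6 − 27 = 40.6.
New quantity: Q = 791.5 − 8(67.6) = 250.7.
DWL = ½ × 27 × (351.5 − 250.7) = 1360.8.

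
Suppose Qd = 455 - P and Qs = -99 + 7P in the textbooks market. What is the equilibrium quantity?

Q* = 385.75

Set Qd = Qs: 455 - P = -99 + 7P.
554 = 8P, so P* = 69.25.
Q* = 455 − 1(69.25) = 385.75.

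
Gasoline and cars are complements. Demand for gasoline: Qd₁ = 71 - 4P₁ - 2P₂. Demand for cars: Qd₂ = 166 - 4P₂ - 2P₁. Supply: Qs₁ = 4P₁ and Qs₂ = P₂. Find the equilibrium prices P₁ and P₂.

Market 1: 71 - 4P₁ - 2P₂ = 4P₁ → 8P₁ + 2P₂ = 71.
Market 2: 5P₂ + 2P₁ = 166.
Eliminating P₂: 5×(1) − 2×(2) gives 36P₁ = 23, so P₁ = 23/36.
Back-substitute into (2): P₂ = (166 − 2×23/36) / 5 = 593/18.

P₁ = 23/36, P₂ = 593/18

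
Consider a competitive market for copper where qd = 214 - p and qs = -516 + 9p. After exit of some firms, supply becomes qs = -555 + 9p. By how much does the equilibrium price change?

Δp = 3.9

Original equilibrium: p* = 73, q* = 141.
New equilibrium: 214 - p = -555 + 9p, so 769 = 10p and p' = 76.9; q' = 214 − 1(76.9) = 137.1.
Change in price: 76.9 − 73 = 3.9.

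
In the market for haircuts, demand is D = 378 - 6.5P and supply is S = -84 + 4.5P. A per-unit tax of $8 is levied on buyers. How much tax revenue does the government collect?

Tax revenue = 7368/11

Pre-tax equilibrium: P* = 42, Q* = 105.
Tax on buyers shifts demand to D = 378 − 6.5(P + 8) = 326 - 6.5P.
326 - 6.5P = -84 + 4.5P gives seller price Ps = 410/11; buyers pay Pb = 410/11 + 8 = 498/11.
New quantity: Q = 378 − 6.5(498/11) = 921/11.
Revenue = 8 × 921/11 = 7368/11.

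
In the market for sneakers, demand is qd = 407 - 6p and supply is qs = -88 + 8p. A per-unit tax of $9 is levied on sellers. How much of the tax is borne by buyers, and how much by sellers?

Pre-tax equilibrium: p* = 495/14, q* = 1364/7.
Tax on sellers shifts supply to qs = -88 + 8(p − 9) = -160 + 8p.
407 - 6p = -160 + 8p gives buyer price pb = 40.5; sellers receive ps = 40.5 − 9 = 31.5.
New quantity: q = 407 − 6(40.5) = 164.
Buyer burden = 40.5 − 495/14 = 36/7; seller burden = 495/14 − 31.5 = 27/7.

Buyers bear 36/7, sellers bear 27/7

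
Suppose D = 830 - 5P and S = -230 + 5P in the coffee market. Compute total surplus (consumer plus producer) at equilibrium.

Equilibrium: 830 - 5P = -230 + 5P gives P* = 106, Q* = 300.
Demand choke price: P = 166; supply starts at P = 46.
CS = ½(166 − 106)(300) = 9000; PS = ½(106 − 46)(300) = 9000.

Total surplus = 18000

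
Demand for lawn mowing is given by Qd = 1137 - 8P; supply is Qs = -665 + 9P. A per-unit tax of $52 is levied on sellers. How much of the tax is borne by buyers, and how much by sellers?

Buyers bear 468/17, sellers bear 416/17

Pre-tax equilibrium: P* = 106, Q* = 289.
Tax on sellers shifts supply to Qs = -665 + 9(P − 52) = -1133 + 9P.
1137 - 8P = -1133 + 9P gives buyer price Pb = 2270/17; sellers receive Ps = 2270/17 − 52 = 1386/17.
New quantity: Q = 1137 − 8(2270/17) = 1169/17.
Buyer burden = 2270/17 − 106 = 468/17; seller burden = 106 − 1386/17 = 416/17.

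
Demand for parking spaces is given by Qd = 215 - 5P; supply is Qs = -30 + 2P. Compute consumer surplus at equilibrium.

Equilibrium: 215 - 5P = -30 + 2P gives P* = 35, Q* = 40.
Demand choke price (Qd = 0): P = 43.
CS = ½(43 − 35)(40) = 160.

Consumer surplus = 160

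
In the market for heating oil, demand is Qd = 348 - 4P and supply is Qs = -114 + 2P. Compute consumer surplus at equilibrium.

Consumer surplus = 200

Equilibrium: 348 - 4P = -114 + 2P gives P* = 77, Q* = 40.
Demand choke price (Qd = 0): P = 87.
CS = ½(87 − 77)(40) = 200.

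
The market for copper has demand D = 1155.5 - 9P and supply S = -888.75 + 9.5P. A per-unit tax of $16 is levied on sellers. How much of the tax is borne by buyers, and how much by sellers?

Pre-tax equilibrium: P* = 110.5, Q* = 161.
Tax on sellers shifts supply to S = -888.75 + 9.5(P − 16) = -1040.75 + 9.5P.
1155.5 - 9P = -1040.75 + 9.5P gives buyer price Pb = 8785/74; sellers receive Ps = 8785/74 − 16 = 7601/74.
New quantity: Q = 1155.5 − 9(8785/74) = 3221/37.
Buyer burden = 8785/74 − 110.5 = 304/37; seller burden = 110.5 − 7601/74 = 288/37.

Buyers bear 304/37, sellers bear 288/37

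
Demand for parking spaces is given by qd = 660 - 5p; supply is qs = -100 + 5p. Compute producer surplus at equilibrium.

Producer surplus = 7840

Equilibrium: 660 - 5p = -100 + 5p gives p* = 76, q* = 280.
Supply starts at p = 20 (where qs = 0).
PS = ½(76 − 20)(280) = 7840.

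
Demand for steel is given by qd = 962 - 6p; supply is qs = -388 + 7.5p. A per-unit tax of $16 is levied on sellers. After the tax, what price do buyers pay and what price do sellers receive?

Pre-tax equilibrium: p* = 100, q* = 362.
Tax on sellers shifts supply to qs = -388 + 7.5(p − 16) = -508 + 7.5p.
962 - 6p = -508 + 7.5p gives buyer price pb = 980/9; sellers receive ps = 980/9 − 16 = 836/9.
New quantity: q = 962 − 6(980/9) = 926/3.

Buyers pay 980/9, sellers receive 836/9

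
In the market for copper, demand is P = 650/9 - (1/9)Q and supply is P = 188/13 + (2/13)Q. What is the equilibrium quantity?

Set the two price expressions equal: 650/9 - (1/9)Q = 188/13 + (2/13)Q.
6758/117 = (31/117)Q, so Q* = 218.
P* = 650/9 − (1/9)(218) = 48.

Q* = 218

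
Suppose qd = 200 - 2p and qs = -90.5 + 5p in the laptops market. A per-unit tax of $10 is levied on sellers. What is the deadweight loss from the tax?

Pre-tax equilibrium: p* = 41.5, q* = 117.
Tax on sellers shifts supply to qs = -90.5 + 5(p − 10) = -140.5 + 5p.
200 - 2p = -140.5 + 5p gives buyer price pb = 681/14; sellers receive ps = 681/14 − 10 = 541/14.
New quantity: q = 200 − 2(681/14) = 719/7.
DWL = ½ × 10 × (117 − 719/7) = 500/7.

Deadweight loss = 500/7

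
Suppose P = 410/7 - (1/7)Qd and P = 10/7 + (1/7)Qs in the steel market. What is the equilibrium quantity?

Set the two price expressions equal: 410/7 - (1/7)Q = 10/7 + (1/7)Q.
400/7 = (2/7)Q, so Q* = 200.
P* = 410/7 − (1/7)(200) = 30.

Q* = 200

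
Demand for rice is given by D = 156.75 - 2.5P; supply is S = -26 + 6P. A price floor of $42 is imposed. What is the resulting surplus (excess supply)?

Equilibrium price would be P* = 21.5, so the floor at 42 binds.
At P = 42: D = 51.75, S = 226.
Surplus = 226 − 51.75 = 174.25.

Surplus = 174.25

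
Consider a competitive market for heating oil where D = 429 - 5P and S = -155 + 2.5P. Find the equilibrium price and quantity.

P* = 1168/15, Q* = 119/3

Set D = S: 429 - 5P = -155 + 2.5P.
584 = 7.5P, so P* = 1168/15.
Q* = 429 − 5(1168/15) = 119/3.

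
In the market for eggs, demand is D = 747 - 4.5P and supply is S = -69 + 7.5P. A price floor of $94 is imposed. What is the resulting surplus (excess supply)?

Surplus = 312

Equilibrium price would be P* = 68, so the floor at 94 binds.
At P = 94: D = 324, S = 636.
Surplus = 636 − 324 = 312.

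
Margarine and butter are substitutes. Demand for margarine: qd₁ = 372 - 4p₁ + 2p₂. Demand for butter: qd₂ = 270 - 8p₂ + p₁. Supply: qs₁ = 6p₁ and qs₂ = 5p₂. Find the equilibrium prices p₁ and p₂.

Market 1: 372 - 4p₁ + 2p₂ = 6p₁ → 10p₁ - 2p₂ = 372.
Market 2: 13p₂ - p₁ = 270.
Eliminating p₂: 13×(1) + 2×(2) gives 128p₁ = 5376, so p₁ = 42.
Back-substitute into (2): p₂ = (270 + 1×42) / 13 = 24.

p₁ = 42, p₂ = 24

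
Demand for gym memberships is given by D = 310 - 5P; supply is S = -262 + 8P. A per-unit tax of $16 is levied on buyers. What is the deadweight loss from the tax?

Deadweight loss = 5120/13

Pre-tax equilibrium: P* = 44, Q* = 90.
Tax on buyers shifts demand to D = 310 − 5(P + 16) = 230 - 5P.
230 - 5P = -262 + 8P gives seller price Ps = 492/13; buyers pay Pb = 492/13 + 16 = 700/13.
New quantity: Q = 310 − 5(700/13) = 530/13.
DWL = ½ × 16 × (90 − 530/13) = 5120/13.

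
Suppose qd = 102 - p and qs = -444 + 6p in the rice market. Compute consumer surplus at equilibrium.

Equilibrium: 102 - p = -444 + 6p gives p* = 78, q* = 24.
Demand choke price (qd = 0): p = 102.
CS = ½(102 − 78)(24) = 288.

Consumer surplus = 288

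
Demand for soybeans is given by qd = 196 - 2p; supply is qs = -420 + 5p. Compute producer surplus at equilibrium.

Producer surplus = 40

Equilibrium: 196 - 2p = -420 + 5p gives p* = 88, q* = 20.
Supply starts at p = 84 (where qs = 0).
PS = ½(88 − 84)(20) = 40.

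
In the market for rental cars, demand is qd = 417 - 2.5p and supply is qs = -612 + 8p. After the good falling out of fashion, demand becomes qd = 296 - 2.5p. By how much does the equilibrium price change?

Original equilibrium: p* = 98, q* = 172.
New equilibrium: 296 - 2.5p = -612 + 8p, so 908 = 10.5p and p' = 1816/21; q' = 296 − 2.5(1816/21) = 1676/21.
Change in price: 1816/21 − 98 = -242/21.

Δp = -242/21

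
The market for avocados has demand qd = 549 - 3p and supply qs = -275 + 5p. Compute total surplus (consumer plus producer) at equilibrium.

Total surplus = 15360

Equilibrium: 549 - 3p = -275 + 5p gives p* = 103, q* = 240.
Demand choke price: p = 183; supply starts at p = 55.
CS = ½(183 − 103)(240) = 9600; PS = ½(103 − 55)(240) = 5760.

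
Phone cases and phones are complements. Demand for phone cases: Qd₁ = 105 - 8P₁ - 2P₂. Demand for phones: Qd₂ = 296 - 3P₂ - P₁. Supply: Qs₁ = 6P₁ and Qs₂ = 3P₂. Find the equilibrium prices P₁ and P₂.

Market 1: 105 - 8P₁ - 2P₂ = 6P₁ → 14P₁ + 2P₂ = 105.
Market 2: 6P₂ + P₁ = 296.
Eliminating P₂: 6×(1) − 2×(2) gives 82P₁ = 38, so P₁ = 19/41.
Back-substitute into (2): P₂ = (296 − 1×19/41) / 6 = 4039/82.

P₁ = 19/41, P₂ = 4039/82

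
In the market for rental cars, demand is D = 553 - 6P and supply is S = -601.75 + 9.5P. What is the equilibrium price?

Set D = S: 553 - 6P = -601.75 + 9.5P.
1154.75 = 15.5P, so P* = 74.5.
Q* = 553 − 6(74.5) = 106.

P* = 74.5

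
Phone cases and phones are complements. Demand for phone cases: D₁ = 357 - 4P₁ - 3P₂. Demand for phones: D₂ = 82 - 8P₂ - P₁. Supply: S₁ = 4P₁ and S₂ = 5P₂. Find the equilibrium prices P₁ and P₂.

Market 1: 357 - 4P₁ - 3P₂ = 4P₁ → 8P₁ + 3P₂ = 357.
Market 2: 13P₂ + P₁ = 82.
Eliminating P₂: 13×(1) − 3×(2) gives 101P₁ = 4395, so P₁ = 4395/101.
Back-substitute into (2): P₂ = (82 − 1×4395/101) / 13 = 299/101.

P₁ = 4395/101, P₂ = 299/101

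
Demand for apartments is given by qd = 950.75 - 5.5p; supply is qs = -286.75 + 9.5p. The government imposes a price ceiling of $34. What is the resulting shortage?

Equilibrium price would be p* = 82.5, so the ceiling at 34 binds.
At p = 34: qd = 950.75 − 5.5(34) = 763.75, qs = -286.75 + 9.5(34) = 36.25.
Shortage = 763.75 − 36.25 = 727.5.

Shortage = 727.5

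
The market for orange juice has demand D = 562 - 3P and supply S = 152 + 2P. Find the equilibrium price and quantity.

Set D = S: 562 - 3P = 152 + 2P.
410 = 5P, so P* = 82.
Q* = 562 − 3(82) = 316.

P* = 82, Q* = 316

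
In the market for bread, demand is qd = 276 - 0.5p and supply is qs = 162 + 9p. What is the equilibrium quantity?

q* = 270

Set qd = qs: 276 - 0.5p = 162 + 9p.
114 = 9.5p, so p* = 12.
q* = 276 − 0.5(12) = 270.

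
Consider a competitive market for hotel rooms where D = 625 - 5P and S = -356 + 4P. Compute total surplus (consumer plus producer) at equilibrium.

Total surplus = 1440

Equilibrium: 625 - 5P = -356 + 4P gives P* = 109, Q* = 80.
Demand choke price: P = 125; supply starts at P = 89.
CS = ½(125 − 109)(80) = 640; PS = ½(109 − 89)(80) = 800.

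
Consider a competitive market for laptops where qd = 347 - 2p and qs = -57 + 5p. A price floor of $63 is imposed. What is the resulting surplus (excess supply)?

Equilibrium price would be p* = 404/7, so the floor at 63 binds.
At p = 63: qd = 221, qs = 258.
Surplus = 258 − 221 = 37.

Surplus = 37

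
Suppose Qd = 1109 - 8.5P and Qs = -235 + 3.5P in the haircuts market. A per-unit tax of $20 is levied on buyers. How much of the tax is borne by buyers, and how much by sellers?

Pre-tax equilibrium: P* = 112, Q* = 157.
Tax on buyers shifts demand to Qd = 1109 − 8.5(P + 20) = 939 - 8.5P.
939 - 8.5P = -235 + 3.5P gives seller price Ps = 587/6; buyers pay Pb = 587/6 + 20 = 707/6.
New quantity: Q = 1109 − 8.5(707/6) = 1289/12.
Buyer burden = 707/6 − 112 = 35/6; seller burden = 112 − 587/6 = 85/6.

Buyers bear 35/6, sellers bear 85/6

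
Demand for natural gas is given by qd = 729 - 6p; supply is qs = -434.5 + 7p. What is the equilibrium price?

p* = 89.5

Set qd = qs: 729 - 6p = -434.5 + 7p.
1163.5 = 13p, so p* = 89.5.
q* = 729 − 6(89.5) = 192.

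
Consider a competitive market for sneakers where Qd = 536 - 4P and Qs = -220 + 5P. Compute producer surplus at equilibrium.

Producer surplus = 4000

Equilibrium: 536 - 4P = -220 + 5P gives P* = 84, Q* = 200.
Supply starts at P = 44 (where Qs = 0).
PS = ½(84 − 44)(200) = 4000.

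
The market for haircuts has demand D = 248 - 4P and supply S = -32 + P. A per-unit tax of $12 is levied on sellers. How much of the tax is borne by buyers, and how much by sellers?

Buyers bear $2.4, sellers bear $9.6

Pre-tax equilibrium: P* = 56, Q* = 24.
Tax on sellers shifts supply to S = -32 + 1(P − 12) = -44 + P.
248 - 4P = -44 + P gives buyer price Pb = 58.4; sellers receive Ps = 58.4 − 12 = 46.4.
New quantity: Q = 248 − 4(58.4) = 14.4.
Buyer burden = 58.4 − 56 = 2.4; seller burden = 56 − 46.4 = 9.6.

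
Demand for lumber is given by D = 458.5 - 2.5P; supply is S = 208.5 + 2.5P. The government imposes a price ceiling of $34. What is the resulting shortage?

Shortage = 80

Equilibrium price would be P* = 50, so the ceiling at 34 binds.
At P = 34: D = 458.5 − 2.5(34) = 373.5, S = 208.5 + 2.5(34) = 293.5.
Shortage = 373.5 − 293.5 = 80.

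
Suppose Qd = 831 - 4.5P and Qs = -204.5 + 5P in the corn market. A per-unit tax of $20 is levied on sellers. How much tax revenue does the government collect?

Pre-tax equilibrium: P* = 109, Q* = 340.5.
Tax on sellers shifts supply to Qs = -204.5 + 5(P − 20) = -304.5 + 5P.
831 - 4.5P = -304.5 + 5P gives buyer price Pb = 2271/19; sellers receive Ps = 2271/19 − 20 = 1891/19.
New quantity: Q = 831 − 4.5(2271/19) = 11139/38.
Revenue = 20 × 11139/38 = 111390/19.

Tax revenue = 111390/19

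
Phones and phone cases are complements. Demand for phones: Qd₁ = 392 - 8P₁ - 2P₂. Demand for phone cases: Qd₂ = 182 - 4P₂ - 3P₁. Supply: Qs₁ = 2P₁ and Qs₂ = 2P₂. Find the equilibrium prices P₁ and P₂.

Market 1: 392 - 8P₁ - 2P₂ = 2P₁ → 10P₁ + 2P₂ = 392.
Market 2: 6P₂ + 3P₁ = 182.
Eliminating P₂: 6×(1) − 2×(2) gives 54P₁ = 1988, so P₁ = 994/27.
Back-substitute into (2): P₂ = (182 − 3×994/27) / 6 = 322/27.

P₁ = 994/27, P₂ = 322/27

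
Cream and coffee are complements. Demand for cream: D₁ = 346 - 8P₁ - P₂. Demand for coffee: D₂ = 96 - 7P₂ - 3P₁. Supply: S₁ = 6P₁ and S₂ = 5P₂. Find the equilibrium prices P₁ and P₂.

P₁ = 1352/55, P₂ = 102/55

Market 1: 346 - 8P₁ - P₂ = 6P₁ → 14P₁ + P₂ = 346.
Market 2: 12P₂ + 3P₁ = 96.
Eliminating P₂: 12×(1) − 1×(2) gives 165P₁ = 4056, so P₁ = 1352/55.
Back-substitute into (2): P₂ = (96 − 3×1352/55) / 12 = 102/55.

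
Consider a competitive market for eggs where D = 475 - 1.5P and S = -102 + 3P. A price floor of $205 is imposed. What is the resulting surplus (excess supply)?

Surplus = 345.5

Equilibrium price would be P* = 1154/9, so the floor at 205 binds.
At P = 205: D = 167.5, S = 513.
Surplus = 513 − 167.5 = 345.5.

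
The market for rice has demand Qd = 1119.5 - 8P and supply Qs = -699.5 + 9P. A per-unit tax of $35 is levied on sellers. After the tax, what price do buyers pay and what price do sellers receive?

Buyers pay 2134/17, sellers receive 1539/17

Pre-tax equilibrium: P* = 107, Q* = 263.5.
Tax on sellers shifts supply to Qs = -699.5 + 9(P − 35) = -1014.5 + 9P.
1119.5 - 8P = -1014.5 + 9P gives buyer price Pb = 2134/17; sellers receive Ps = 2134/17 − 35 = 1539/17.
New quantity: Q = 1119.5 − 8(2134/17) = 3919/34.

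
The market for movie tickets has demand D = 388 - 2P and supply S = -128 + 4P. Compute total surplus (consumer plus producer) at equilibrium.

Total surplus = 17496

Equilibrium: 388 - 2P = -128 + 4P gives P* = 86, Q* = 216.
Demand choke price: P = 194; supply starts at P = 32.
CS = ½(194 − 86)(216) = 11664; PS = ½(86 − 32)(216) = 5832.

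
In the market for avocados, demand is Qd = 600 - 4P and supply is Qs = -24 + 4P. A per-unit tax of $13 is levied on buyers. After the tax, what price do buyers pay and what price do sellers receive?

Pre-tax equilibrium: P* = 78, Q* = 288.
Tax on buyers shifts demand to Qd = 600 − 4(P + 13) = 548 - 4P.
548 - 4P = -24 + 4P gives seller price Ps = 71.5; buyers pay Pb = 71.5 + 13 = 84.5.
New quantity: Q = 600 − 4(84.5) = 262.

Buyers pay $84.5, sellers receive $71.5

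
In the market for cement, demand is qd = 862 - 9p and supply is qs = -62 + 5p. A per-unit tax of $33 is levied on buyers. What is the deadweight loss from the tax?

Pre-tax equilibrium: p* = 66, q* = 268.
Tax on buyers shifts demand to qd = 862 − 9(p + 33) = 565 - 9p.
565 - 9p = -62 + 5p gives seller price ps = 627/14; buyers pay pb = 627/14 + 33 = 1089/14.
New quantity: q = 862 − 9(1089/14) = 2267/14.
DWL = ½ × 33 × (268 − 2267/14) = 49005/28.

Deadweight loss = 49005/28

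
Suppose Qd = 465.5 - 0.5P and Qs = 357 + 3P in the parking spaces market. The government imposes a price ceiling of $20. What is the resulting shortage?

Equilibrium price would be P* = 31, so the ceiling at 20 binds.
At P = 20: Qd = 465.5 − 0.5(20) = 455.5, Qs = 357 + 3(20) = 417.
Shortage = 455.5 − 417 = 38.5.

Shortage = 38.5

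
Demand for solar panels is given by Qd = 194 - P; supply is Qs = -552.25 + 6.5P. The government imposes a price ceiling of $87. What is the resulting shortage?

Equilibrium price would be P* = 99.5, so the ceiling at 87 binds.
At P = 87: Qd = 194 − 1(87) = 107, Qs = -552.25 + 6.5(87) = 13.25.
Shortage = 107 − 13.25 = 93.75.

Shortage = 93.75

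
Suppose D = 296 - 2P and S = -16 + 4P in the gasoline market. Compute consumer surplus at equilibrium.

Equilibrium: 296 - 2P = -16 + 4P gives P* = 52, Q* = 192.
Demand choke price (D = 0): P = 148.
CS = ½(148 − 52)(192) = 9216.

Consumer surplus = 9216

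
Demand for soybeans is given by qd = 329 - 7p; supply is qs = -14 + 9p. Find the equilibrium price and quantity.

Set qd = qs: 329 - 7p = -14 + 9p.
343 = 16p, so p* = 21.4375.
q* = 329 − 7(21.4375) = 178.9375.

p* = 21.4375, q* = 178.9375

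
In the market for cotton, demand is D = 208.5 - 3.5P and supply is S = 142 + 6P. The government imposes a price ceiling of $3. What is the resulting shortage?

Shortage = 38

Equilibrium price would be P* = 7, so the ceiling at 3 binds.
At P = 3: D = 208.5 − 3.5(3) = 198, S = 142 + 6(3) = 160.
Shortage = 198 − 160 = 38.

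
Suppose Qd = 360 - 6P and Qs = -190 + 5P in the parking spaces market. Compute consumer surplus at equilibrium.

Consumer surplus = 300

Equilibrium: 360 - 6P = -190 + 5P gives P* = 50, Q* = 60.
Demand choke price (Qd = 0): P = 60.
CS = ½(60 − 50)(60) = 300.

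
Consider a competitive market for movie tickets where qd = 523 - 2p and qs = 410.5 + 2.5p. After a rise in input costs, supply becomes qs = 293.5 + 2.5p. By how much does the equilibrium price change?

Δp = 26

Original equilibrium: p* = 25, q* = 473.
New equilibrium: 523 - 2p = 293.5 + 2.5p, so 229.5 = 4.5p and p' = 51; q' = 523 − 2(51) = 421.
Change in price: 51 − 25 = 26.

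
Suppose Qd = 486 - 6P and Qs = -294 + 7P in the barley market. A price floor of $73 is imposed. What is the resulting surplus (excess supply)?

Equilibrium price would be P* = 60, so the floor at 73 binds.
At P = 73: Qd = 48, Qs = 217.
Surplus = 217 − 48 = 169.

Surplus = 169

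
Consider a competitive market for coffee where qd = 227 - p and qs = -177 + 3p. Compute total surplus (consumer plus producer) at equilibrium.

Equilibrium: 227 - p = -177 + 3p gives p* = 101, q* = 126.
Demand choke price: p = 227; supply starts at p = 59.
CS = ½(227 − 101)(126) = 7938; PS = ½(101 − 59)(126) = 2646.

Total surplus = 10584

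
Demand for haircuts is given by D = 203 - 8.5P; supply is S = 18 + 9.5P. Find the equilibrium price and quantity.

P* = 185/18, Q* = 4163/36

Set D = S: 203 - 8.5P = 18 + 9.5P.
185 = 18P, so P* = 185/18.
Q* = 203 − 8.5(185/18) = 4163/36.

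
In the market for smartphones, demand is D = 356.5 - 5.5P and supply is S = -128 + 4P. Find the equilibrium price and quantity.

Set D = S: 356.5 - 5.5P = -128 + 4P.
484.5 = 9.5P, so P* = 51.
Q* = 356.5 − 5.5(51) = 76.

P* = 51, Q* = 76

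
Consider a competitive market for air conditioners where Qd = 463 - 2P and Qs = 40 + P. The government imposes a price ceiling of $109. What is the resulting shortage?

Equilibrium price would be P* = 141, so the ceiling at 109 binds.
At P = 109: Qd = 463 − 2(109) = 245, Qs = 40 + 1(109) = 149.
Shortage = 245 − 149 = 96.

Shortage = 96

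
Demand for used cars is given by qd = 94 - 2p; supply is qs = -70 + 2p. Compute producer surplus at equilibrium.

Equilibrium: 94 - 2p = -70 + 2p gives p* = 41, q* = 12.
Supply starts at p = 35 (where qs = 0).
PS = ½(41 − 35)(12) = 36.

Producer surplus = 36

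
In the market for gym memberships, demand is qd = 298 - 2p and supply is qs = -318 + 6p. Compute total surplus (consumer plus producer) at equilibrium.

Total surplus = 6912

Equilibrium: 298 - 2p = -318 + 6p gives p* = 77, q* = 144.
Demand choke price: p = 149; supply starts at p = 53.
CS = ½(149 − 77)(144) = 5184; PS = ½(77 − 53)(144) = 1728.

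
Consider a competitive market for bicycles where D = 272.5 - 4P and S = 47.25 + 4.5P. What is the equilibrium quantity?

Q* = 166.5

Set D = S: 272.5 - 4P = 47.25 + 4.5P.
225.25 = 8.5P, so P* = 26.5.
Q* = 272.5 − 4(26.5) = 166.5.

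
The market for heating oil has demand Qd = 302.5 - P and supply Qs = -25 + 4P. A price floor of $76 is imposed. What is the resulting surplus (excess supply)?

Surplus = 52.5

Equilibrium price would be P* = 65.5, so the floor at 76 binds.
At P = 76: Qd = 226.5, Qs = 279.
Surplus = 279 − 226.5 = 52.5.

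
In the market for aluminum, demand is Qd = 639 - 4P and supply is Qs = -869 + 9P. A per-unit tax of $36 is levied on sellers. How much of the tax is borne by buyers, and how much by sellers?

Buyers bear 324/13, sellers bear 144/13

Pre-tax equilibrium: P* = 116, Q* = 175.
Tax on sellers shifts supply to Qs = -869 + 9(P − 36) = -1193 + 9P.
639 - 4P = -1193 + 9P gives buyer price Pb = 1832/13; sellers receive Ps = 1832/13 − 36 = 1364/13.
New quantity: Q = 639 − 4(1832/13) = 979/13.
Buyer burden = 1832/13 − 116 = 324/13; seller burden = 116 − 1364/13 = 144/13.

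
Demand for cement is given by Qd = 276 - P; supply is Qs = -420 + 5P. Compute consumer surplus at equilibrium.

Consumer surplus = 12800

Equilibrium: 276 - P = -420 + 5P gives P* = 116, Q* = 160.
Demand choke price (Qd = 0): P = 276.
CS = ½(276 − 116)(160) = 12800.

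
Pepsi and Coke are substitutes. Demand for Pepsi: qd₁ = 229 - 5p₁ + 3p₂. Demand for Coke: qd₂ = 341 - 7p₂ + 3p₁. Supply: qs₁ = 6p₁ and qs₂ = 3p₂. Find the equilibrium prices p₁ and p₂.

Market 1: 229 - 5p₁ + 3p₂ = 6p₁ → 11p₁ - 3p₂ = 229.
Market 2: 10p₂ - 3p₁ = 341.
Eliminating p₂: 10×(1) + 3×(2) gives 101p₁ = 3313, so p₁ = 3313/101.
Back-substitute into (2): p₂ = (341 + 3×3313/101) / 10 = 4438/101.

p₁ = 3313/101, p₂ = 4438/101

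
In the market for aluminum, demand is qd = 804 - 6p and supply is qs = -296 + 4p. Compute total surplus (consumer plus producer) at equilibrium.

Total surplus = 4320

Equilibrium: 804 - 6p = -296 + 4p gives p* = 110, q* = 144.
Demand choke price: p = 134; supply starts at p = 74.
CS = ½(134 − 110)(144) = 1728; PS = ½(110 − 74)(144) = 2592.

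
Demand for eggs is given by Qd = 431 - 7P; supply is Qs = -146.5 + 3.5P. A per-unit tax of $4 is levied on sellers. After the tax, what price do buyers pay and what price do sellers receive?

Buyers pay 169/3, sellers receive 157/3

Pre-tax equilibrium: P* = 55, Q* = 46.
Tax on sellers shifts supply to Qs = -146.5 + 3.5(P − 4) = -160.5 + 3.5P.
431 - 7P = -160.5 + 3.5P gives buyer price Pb = 169/3; sellers receive Ps = 169/3 − 4 = 157/3.
New quantity: Q = 431 − 7(169/3) = 110/3.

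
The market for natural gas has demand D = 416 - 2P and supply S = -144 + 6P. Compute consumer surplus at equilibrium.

Consumer surplus = 19044

Equilibrium: 416 - 2P = -144 + 6P gives P* = 70, Q* = 276.
Demand choke price (D = 0): P = 208.
CS = ½(208 − 70)(276) = 19044.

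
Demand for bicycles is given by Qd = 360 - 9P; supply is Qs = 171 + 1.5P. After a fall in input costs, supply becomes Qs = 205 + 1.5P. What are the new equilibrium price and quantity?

P' = 310/21, Q' = 1590/7

Original equilibrium: P* = 18, Q* = 198.
New equilibrium: 360 - 9P = 205 + 1.5P, so 155 = 10.5P and P' = 310/21; Q' = 360 − 9(310/21) = 1590/7.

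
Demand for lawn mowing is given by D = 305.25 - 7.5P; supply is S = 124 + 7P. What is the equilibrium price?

Set D = S: 305.25 - 7.5P = 124 + 7P.
181.25 = 14.5P, so P* = 12.5.
Q* = 305.25 − 7.5(12.5) = 211.5.

P* = 12.5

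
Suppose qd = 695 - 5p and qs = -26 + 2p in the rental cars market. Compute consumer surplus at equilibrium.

Consumer surplus = 3240

Equilibrium: 695 - 5p = -26 + 2p gives p* = 103, q* = 180.
Demand choke price (qd = 0): p = 139.
CS = ½(139 − 103)(180) = 3240.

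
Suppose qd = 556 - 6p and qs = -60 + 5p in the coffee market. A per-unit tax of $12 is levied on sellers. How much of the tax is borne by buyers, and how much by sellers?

Pre-tax equilibrium: p* = 56, q* = 220.
Tax on sellers shifts supply to qs = -60 + 5(p − 12) = -120 + 5p.
556 - 6p = -120 + 5p gives buyer price pb = 676/11; sellers receive ps = 676/11 − 12 = 544/11.
New quantity: q = 556 − 6(676/11) = 2060/11.
Buyer burden = 676/11 − 56 = 60/11; seller burden = 56 − 544/11 = 72/11.

Buyers bear 60/11, sellers bear 72/11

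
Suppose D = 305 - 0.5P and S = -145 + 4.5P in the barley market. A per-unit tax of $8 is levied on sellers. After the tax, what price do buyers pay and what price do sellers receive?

Buyers pay $97.2, sellers receive $89.2

Pre-tax equilibrium: P* = 90, Q* = 260.
Tax on sellers shifts supply to S = -145 + 4.5(P − 8) = -181 + 4.5P.
305 - 0.5P = -181 + 4.5P gives buyer price Pb = 97.2; sellers receive Ps = 97.2 − 8 = 89.2.
New quantity: Q = 305 − 0.5(97.2) = 256.4.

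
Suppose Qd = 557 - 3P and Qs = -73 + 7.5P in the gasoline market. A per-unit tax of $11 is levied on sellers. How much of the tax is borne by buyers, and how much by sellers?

Buyers bear 55/7, sellers bear 22/7

Pre-tax equilibrium: P* = 60, Q* = 377.
Tax on sellers shifts supply to Qs = -73 + 7.5(P − 11) = -155.5 + 7.5P.
557 - 3P = -155.5 + 7.5P gives buyer price Pb = 475/7; sellers receive Ps = 475/7 − 11 = 398/7.
New quantity: Q = 557 − 3(475/7) = 2474/7.
Buyer burden = 475/7 − 60 = 55/7; seller burden = 60 − 398/7 = 22/7.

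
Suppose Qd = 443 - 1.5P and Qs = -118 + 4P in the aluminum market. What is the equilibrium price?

Set Qd = Qs: 443 - 1.5P = -118 + 4P.
561 = 5.5P, so P* = 102.
Q* = 443 − 1.5(102) = 290.

P* = 102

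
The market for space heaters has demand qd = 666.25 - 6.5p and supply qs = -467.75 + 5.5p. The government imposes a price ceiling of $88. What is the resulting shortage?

Shortage = 78

Equilibrium price would be p* = 94.5, so the ceiling at 88 binds.
At p = 88: qd = 666.25 − 6.5(88) = 94.25, qs = -467.75 + 5.5(88) = 16.25.
Shortage = 94.25 − 16.25 = 78.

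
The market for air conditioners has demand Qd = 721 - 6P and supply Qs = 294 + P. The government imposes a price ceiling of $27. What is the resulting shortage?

Equilibrium price would be P* = 61, so the ceiling at 27 binds.
At P = 27: Qd = 721 − 6(27) = 559, Qs = 294 + 1(27) = 321.
Shortage = 559 − 321 = 238.

Shortage = 238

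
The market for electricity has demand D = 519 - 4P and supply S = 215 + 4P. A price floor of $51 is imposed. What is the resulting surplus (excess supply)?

Surplus = 104

Equilibrium price would be P* = 38, so the floor at 51 binds.
At P = 51: D = 315, S = 419.
Surplus = 419 − 315 = 104.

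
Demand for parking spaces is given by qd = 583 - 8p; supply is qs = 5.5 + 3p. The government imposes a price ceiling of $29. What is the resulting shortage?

Equilibrium price would be p* = 52.5, so the ceiling at 29 binds.
At p = 29: qd = 583 − 8(29) = 351, qs = 5.5 + 3(29) = 92.5.
Shortage = 351 − 92.5 = 258.5.

Shortage = 258.5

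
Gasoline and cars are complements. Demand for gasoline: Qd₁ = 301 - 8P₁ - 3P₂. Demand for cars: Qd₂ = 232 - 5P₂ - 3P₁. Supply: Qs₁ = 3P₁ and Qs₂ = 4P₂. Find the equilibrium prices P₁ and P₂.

Market 1: 301 - 8P₁ - 3P₂ = 3P₁ → 11P₁ + 3P₂ = 301.
Market 2: 9P₂ + 3P₁ = 232.
Eliminating P₂: 9×(1) − 3×(2) gives 90P₁ = 2013, so P₁ = 671/30.
Back-substitute into (2): P₂ = (232 − 3×671/30) / 9 = 1649/90.

P₁ = 671/30, P₂ = 1649/90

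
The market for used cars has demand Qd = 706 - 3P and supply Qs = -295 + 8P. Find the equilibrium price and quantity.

Set Qd = Qs: 706 - 3P = -295 + 8P.
1001 = 11P, so P* = 91.
Q* = 706 − 3(91) = 433.

P* = 91, Q* = 433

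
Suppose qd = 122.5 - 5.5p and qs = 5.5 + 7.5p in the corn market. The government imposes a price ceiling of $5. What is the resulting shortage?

Equilibrium price would be p* = 9, so the ceiling at 5 binds.
At p = 5: qd = 122.5 − 5.5(5) = 95, qs = 5.5 + 7.5(5) = 43.
Shortage = 95 − 43 = 52.

Shortage = 52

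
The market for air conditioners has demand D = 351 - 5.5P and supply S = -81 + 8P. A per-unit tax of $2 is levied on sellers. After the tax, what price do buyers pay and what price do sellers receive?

Buyers pay 896/27, sellers receive 842/27

Pre-tax equilibrium: P* = 32, Q* = 175.
Tax on sellers shifts supply to S = -81 + 8(P − 2) = -97 + 8P.
351 - 5.5P = -97 + 8P gives buyer price Pb = 896/27; sellers receive Ps = 896/27 − 2 = 842/27.
New quantity: Q = 351 − 5.5(896/27) = 4549/27.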